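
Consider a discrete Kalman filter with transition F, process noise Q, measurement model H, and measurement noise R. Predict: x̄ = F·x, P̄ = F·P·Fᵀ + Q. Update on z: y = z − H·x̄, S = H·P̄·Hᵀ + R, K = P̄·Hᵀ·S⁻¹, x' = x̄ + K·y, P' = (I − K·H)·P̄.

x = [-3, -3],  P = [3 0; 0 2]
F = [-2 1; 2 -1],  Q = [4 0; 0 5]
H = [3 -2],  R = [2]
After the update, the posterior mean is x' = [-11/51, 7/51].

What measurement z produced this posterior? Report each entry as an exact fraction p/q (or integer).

z = [-1]

x̄ = F·x = [3, -3]
P̄ = F·P·Fᵀ + Q = [18 -14; -14 19]
S = H·P̄·Hᵀ + R = [408]
K = P̄·Hᵀ·S⁻¹ = [41/204; -10/51]
x' − x̄ = [-164/51, 160/51] = K·y
y = (KᵀK)⁻¹·Kᵀ·(x' − x̄) = [-16]
z = y + H·x̄ = [-16] + [15] = [-1]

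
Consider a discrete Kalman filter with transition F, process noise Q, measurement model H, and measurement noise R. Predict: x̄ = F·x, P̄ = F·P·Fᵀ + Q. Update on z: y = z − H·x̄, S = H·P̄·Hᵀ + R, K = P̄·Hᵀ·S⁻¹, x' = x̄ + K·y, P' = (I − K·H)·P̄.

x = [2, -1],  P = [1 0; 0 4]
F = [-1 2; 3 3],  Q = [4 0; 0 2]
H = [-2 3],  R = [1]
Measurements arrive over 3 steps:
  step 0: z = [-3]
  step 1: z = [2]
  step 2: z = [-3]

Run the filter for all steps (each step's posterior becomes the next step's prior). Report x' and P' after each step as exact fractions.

step 0: x̄ = F·x = [-4, 3]
step 0: P̄ = F·P·Fᵀ + Q = [21 21; 21 47]
step 0: y = z − H·x̄ = [-20]
step 0: S = H·P̄·Hᵀ + R = [256]
step 0: K = P̄·Hᵀ·S⁻¹ = [21/256; 99/256]
step 0: x' = x̄ + K·y = [-361/64, -303/64]
step 0: P' = (I − K·H)·P̄ = [4935/256 3297/256; 3297/256 2231/256]
step 1: x̄ = F·x = [-245/64, -249/8]
step 1: P̄ = F·P·Fᵀ + Q = [1695/256 1059/32; 1059/32 1943/4]
step 1: y = z − H·x̄ = [2807/32]
step 1: S = H·P̄·Hᵀ + R = [256135/64]
step 1: K = P̄·Hᵀ·S⁻¹ = [11013/512270; 89028/256135]
step 1: x' = x̄ + K·y = [-994987/512270, -162777/256135]
step 1: P' = (I − K·H)·P̄ = [4888479/1024540 816582/256135; 816582/256135 574064/256135]
step 2: x̄ = F·x = [343879/512270, -3961623/512270]
step 2: P̄ = F·P·Fᵀ + Q = [5106351/1024540 8911083/1024540; 8911083/1024540 125505599/1024540]
step 2: y = z − H·x̄ = [11035817/512270]
step 2: S = H·P̄·Hᵀ + R = [1044067339/1024540]
step 2: K = P̄·Hᵀ·S⁻¹ = [16520547/1044067339; 358694631/1044067339]
step 2: x' = x̄ + K·y = [1056768044/1044067339, -346912521/1044067339]
step 2: P' = (I − K·H)·P̄ = [4937284857/1044067339 3297030087/1044067339; 3297030087/1044067339 2317584935/1044067339]

step 0: x' = [-361/64, -303/64], P' = [4935/256 3297/256; 3297/256 2231/256]
step 1: x' = [-994987/512270, -162777/256135], P' = [4888479/1024540 816582/256135; 816582/256135 574064/256135]
step 2: x' = [1056768044/1044067339, -346912521/1044067339], P' = [4937284857/1044067339 3297030087/1044067339; 3297030087/1044067339 2317584935/1044067339]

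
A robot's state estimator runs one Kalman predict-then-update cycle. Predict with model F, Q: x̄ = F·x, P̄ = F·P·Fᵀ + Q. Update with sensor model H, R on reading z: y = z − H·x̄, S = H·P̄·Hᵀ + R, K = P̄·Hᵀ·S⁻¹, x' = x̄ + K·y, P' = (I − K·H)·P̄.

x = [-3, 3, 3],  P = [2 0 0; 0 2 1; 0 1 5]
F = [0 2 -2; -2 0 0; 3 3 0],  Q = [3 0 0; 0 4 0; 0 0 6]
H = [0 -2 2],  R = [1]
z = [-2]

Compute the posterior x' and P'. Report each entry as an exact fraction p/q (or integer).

x̄ = F·x = [0, 6, 0]
P̄ = F·P·Fᵀ + Q = [23 0 6; 0 12 -12; 6 -12 42]
y = z − H·x̄ = [10]
S = H·P̄·Hᵀ + R = [313]
K = P̄·Hᵀ·S⁻¹ = [12/313; -48/313; 108/313]
x' = x̄ + K·y = [120/313, 1398/313, 1080/313]
P' = (I − K·H)·P̄ = [7055/313 576/313 582/313; 576/313 1452/313 1428/313; 582/313 1428/313 1482/313]

x' = [120/313, 1398/313, 1080/313]
P' = [7055/313 576/313 582/313; 576/313 1452/313 1428/313; 582/313 1428/313 1482/313]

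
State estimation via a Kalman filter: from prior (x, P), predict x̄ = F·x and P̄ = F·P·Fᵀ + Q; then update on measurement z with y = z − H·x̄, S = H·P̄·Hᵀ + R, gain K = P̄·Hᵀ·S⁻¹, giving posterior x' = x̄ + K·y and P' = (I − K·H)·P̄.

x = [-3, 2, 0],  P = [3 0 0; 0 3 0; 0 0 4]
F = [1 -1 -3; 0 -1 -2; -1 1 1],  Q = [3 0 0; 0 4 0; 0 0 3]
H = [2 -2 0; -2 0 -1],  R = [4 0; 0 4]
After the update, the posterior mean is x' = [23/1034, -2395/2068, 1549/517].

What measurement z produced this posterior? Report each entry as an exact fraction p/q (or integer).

x̄ = F·x = [-5, -2, 5]
P̄ = F·P·Fᵀ + Q = [45 27 -18; 27 23 -11; -18 -11 13]
S = H·P̄·Hᵀ + R = [60 -58; -58 125]
K = P̄·Hᵀ·S⁻¹ = [81/1034 -279/517; -747/2068 -529/1034; -52/517 71/517]
x' − x̄ = [5193/1034, 1741/2068, -1036/517] = K·y
y = (KᵀK)⁻¹·Kᵀ·(x' − x̄) = [9, -8]
z = y + H·x̄ = [9, -8] + [-6, 5] = [3, -3]

z = [3, -3]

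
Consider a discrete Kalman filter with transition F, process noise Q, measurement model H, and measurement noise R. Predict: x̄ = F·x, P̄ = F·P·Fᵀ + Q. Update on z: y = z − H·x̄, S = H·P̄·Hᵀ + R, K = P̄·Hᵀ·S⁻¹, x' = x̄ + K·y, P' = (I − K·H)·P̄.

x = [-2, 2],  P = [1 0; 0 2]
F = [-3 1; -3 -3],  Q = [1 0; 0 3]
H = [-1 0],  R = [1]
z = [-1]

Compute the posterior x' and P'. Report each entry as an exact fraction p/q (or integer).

x' = [20/13, -21/13]
P' = [12/13 3/13; 3/13 381/13]

x̄ = F·x = [8, 0]
P̄ = F·P·Fᵀ + Q = [12 3; 3 30]
y = z − H·x̄ = [7]
S = H·P̄·Hᵀ + R = [13]
K = P̄·Hᵀ·S⁻¹ = [-12/13; -3/13]
x' = x̄ + K·y = [20/13, -21/13]
P' = (I − K·H)·P̄ = [12/13 3/13; 3/13 381/13]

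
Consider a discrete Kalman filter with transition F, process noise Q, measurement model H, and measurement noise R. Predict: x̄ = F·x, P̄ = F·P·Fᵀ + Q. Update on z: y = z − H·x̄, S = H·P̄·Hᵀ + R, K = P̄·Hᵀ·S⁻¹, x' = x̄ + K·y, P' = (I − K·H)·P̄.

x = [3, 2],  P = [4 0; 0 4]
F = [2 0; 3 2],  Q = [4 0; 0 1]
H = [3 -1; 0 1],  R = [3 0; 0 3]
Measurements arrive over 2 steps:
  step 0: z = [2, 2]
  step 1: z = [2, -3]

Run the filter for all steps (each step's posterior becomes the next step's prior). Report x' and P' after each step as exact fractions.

step 0: x' = [2434/1597, 4149/1597], P' = [1028/1597 1524/1597; 1524/1597 4515/1597]
step 1: x' = [43840/768497, -1401929/768497], P' = [463764/768497 685188/768497; 685188/768497 2086779/768497]

step 0: x̄ = F·x = [6, 13]
step 0: P̄ = F·P·Fᵀ + Q = [20 24; 24 53]
step 0: y = z − H·x̄ = [-3, -11]
step 0: S = H·P̄·Hᵀ + R = [92 19; 19 56]
step 0: K = P̄·Hᵀ·S⁻¹ = [520/1597 508/1597; 19/1597 1505/1597]
step 0: x' = x̄ + K·y = [2434/1597, 4149/1597]
step 0: P' = (I − K·H)·P̄ = [1028/1597 1524/1597; 1524/1597 4515/1597]
step 1: x̄ = F·x = [4868/1597, 15600/1597]
step 1: P̄ = F·P·Fᵀ + Q = [10500/1597 12264/1597; 12264/1597 47197/1597]
step 1: y = z − H·x̄ = [4190/1597, -20391/1597]
step 1: S = H·P̄·Hᵀ + R = [72904/1597 -10405/1597; -10405/1597 51988/1597]
step 1: K = P̄·Hᵀ·S⁻¹ = [235368/768497 228396/768497; -10405/768497 695593/768497]
step 1: x' = x̄ + K·y = [43840/768497, -1401929/768497]
step 1: P' = (I − K·H)·P̄ = [463764/768497 685188/768497; 685188/768497 2086779/768497]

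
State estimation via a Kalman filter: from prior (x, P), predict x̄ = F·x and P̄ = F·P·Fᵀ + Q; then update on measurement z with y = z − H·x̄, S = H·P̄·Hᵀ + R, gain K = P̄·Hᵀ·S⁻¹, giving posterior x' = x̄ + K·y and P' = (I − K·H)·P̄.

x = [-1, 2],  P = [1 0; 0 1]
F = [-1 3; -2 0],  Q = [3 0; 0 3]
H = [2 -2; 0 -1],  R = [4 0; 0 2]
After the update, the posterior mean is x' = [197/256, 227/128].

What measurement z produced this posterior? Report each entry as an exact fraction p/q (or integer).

z = [-3, -1]

x̄ = F·x = [7, 2]
P̄ = F·P·Fᵀ + Q = [13 2; 2 7]
S = H·P̄·Hᵀ + R = [68 10; 10 9]
K = P̄·Hᵀ·S⁻¹ = [109/256 -89/128; -5/128 -47/64]
x' − x̄ = [-1595/256, -29/128] = K·y
y = (KᵀK)⁻¹·Kᵀ·(x' − x̄) = [-13, 1]
z = y + H·x̄ = [-13, 1] + [10, -2] = [-3, -1]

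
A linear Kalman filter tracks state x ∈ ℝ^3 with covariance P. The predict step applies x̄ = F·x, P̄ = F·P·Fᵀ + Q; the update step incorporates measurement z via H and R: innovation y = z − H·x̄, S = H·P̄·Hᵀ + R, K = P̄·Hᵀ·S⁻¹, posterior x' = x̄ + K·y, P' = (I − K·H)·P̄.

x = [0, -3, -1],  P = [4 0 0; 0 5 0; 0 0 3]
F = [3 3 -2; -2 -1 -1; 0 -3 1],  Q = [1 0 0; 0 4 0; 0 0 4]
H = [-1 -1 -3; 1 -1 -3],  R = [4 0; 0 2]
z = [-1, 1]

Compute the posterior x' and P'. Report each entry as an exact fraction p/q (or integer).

x' = [21529/19977, 24802/19977, -2522/6659]
P' = [28382/19977 -10387/19977 2157/6659; -10387/19977 663109/39954 -74451/13318; 2157/6659 -74451/13318 27247/13318]

x̄ = F·x = [-7, 4, 8]
P̄ = F·P·Fᵀ + Q = [94 -33 -51; -33 28 12; -51 12 52]
y = z − H·x̄ = [20, 36]
S = H·P̄·Hᵀ + R = [294 474; 474 1036]
K = P̄·Hᵀ·S⁻¹ = [-9352/19977 3226/6659; 6931/39954 -1152/6659; -2901/13318 -744/6659]
x' = x̄ + K·y = [21529/19977, 24802/19977, -2522/6659]
P' = (I − K·H)·P̄ = [28382/19977 -10387/19977 2157/6659; -10387/19977 663109/39954 -74451/13318; 2157/6659 -74451/13318 27247/13318]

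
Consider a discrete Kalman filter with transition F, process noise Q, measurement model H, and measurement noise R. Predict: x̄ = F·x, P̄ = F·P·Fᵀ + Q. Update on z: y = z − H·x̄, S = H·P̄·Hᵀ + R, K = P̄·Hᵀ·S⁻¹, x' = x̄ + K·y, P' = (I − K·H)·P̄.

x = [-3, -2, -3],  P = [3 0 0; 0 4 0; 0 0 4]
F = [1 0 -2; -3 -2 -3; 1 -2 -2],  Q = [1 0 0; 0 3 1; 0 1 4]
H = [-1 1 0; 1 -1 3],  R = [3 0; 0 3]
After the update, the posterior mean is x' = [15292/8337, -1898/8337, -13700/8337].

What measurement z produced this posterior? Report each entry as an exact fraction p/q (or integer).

x̄ = F·x = [3, 22, 7]
P̄ = F·P·Fᵀ + Q = [20 15 19; 15 82 32; 19 32 39]
S = H·P̄·Hᵀ + R = [75 -33; -33 348]
K = P̄·Hᵀ·S⁻¹ = [34/2779 1495/8337; 2697/2779 1462/8337; 884/2779 2743/8337]
x' − x̄ = [-9719/8337, -185312/8337, -72059/8337] = K·y
y = (KᵀK)⁻¹·Kᵀ·(x' − x̄) = [-22, -5]
z = y + H·x̄ = [-22, -5] + [19, 2] = [-3, -3]

z = [-3, -3]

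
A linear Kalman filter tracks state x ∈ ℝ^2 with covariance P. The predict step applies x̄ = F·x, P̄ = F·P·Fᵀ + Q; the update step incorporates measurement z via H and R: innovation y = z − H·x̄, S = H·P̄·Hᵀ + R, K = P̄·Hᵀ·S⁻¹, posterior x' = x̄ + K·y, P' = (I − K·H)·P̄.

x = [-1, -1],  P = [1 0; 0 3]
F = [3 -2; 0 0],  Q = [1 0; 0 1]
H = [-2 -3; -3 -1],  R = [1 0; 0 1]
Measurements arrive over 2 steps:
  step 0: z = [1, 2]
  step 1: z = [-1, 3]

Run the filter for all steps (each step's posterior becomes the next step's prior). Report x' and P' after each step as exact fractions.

step 0: x̄ = F·x = [-1, 0]
step 0: P̄ = F·P·Fᵀ + Q = [22 0; 0 1]
step 0: y = z − H·x̄ = [-1, -1]
step 0: S = H·P̄·Hᵀ + R = [98 135; 135 200]
step 0: K = P̄·Hᵀ·S⁻¹ = [2/25 -48/125; -93/275 307/1375]
step 0: x' = x̄ + K·y = [-87/125, 158/1375]
step 0: P' = (I − K·H)·P̄ = [22/125 -18/125; -18/125 287/1375]
step 1: x̄ = F·x = [-3187/1375, 0]
step 1: P̄ = F·P·Fᵀ + Q = [7077/1375 0; 0 1]
step 1: y = z − H·x̄ = [-7749/1375, -5436/1375]
step 1: S = H·P̄·Hᵀ + R = [42058/1375 46587/1375; 46587/1375 66443/1375]
step 1: K = P̄·Hᵀ·S⁻¹ = [35385/453899 -169848/453899; -152742/453899 97703/453899]
step 1: x' = x̄ + K·y = [-579986/453899, 474534/453899]
step 1: P' = (I − K·H)·P̄ = [77847/453899 -63693/453899; -63693/453899 93376/453899]

step 0: x' = [-87/125, 158/1375], P' = [22/125 -18/125; -18/125 287/1375]
step 1: x' = [-579986/453899, 474534/453899], P' = [77847/453899 -63693/453899; -63693/453899 93376/453899]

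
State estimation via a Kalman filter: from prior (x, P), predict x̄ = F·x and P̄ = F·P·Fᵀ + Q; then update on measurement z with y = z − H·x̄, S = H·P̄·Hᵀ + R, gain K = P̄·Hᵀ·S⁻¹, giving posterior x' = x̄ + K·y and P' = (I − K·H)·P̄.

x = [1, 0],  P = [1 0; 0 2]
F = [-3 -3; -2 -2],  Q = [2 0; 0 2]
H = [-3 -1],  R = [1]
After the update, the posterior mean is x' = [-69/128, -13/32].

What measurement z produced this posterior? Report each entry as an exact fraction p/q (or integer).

z = [2]

x̄ = F·x = [-3, -2]
P̄ = F·P·Fᵀ + Q = [29 18; 18 14]
S = H·P̄·Hᵀ + R = [384]
K = P̄·Hᵀ·S⁻¹ = [-35/128; -17/96]
x' − x̄ = [315/128, 51/32] = K·y
y = (KᵀK)⁻¹·Kᵀ·(x' − x̄) = [-9]
z = y + H·x̄ = [-9] + [11] = [2]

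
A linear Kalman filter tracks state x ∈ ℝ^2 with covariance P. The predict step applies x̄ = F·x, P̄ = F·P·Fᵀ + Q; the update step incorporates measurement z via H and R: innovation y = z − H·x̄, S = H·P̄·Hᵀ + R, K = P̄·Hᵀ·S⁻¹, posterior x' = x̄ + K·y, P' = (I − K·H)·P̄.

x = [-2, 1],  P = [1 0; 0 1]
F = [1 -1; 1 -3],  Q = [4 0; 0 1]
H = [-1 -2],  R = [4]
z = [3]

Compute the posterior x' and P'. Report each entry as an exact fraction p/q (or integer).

x̄ = F·x = [-3, -5]
P̄ = F·P·Fᵀ + Q = [6 4; 4 11]
y = z − H·x̄ = [-10]
S = H·P̄·Hᵀ + R = [70]
K = P̄·Hᵀ·S⁻¹ = [-1/5; -13/35]
x' = x̄ + K·y = [-1, -9/7]
P' = (I − K·H)·P̄ = [16/5 -6/5; -6/5 47/35]

x' = [-1, -9/7]
P' = [16/5 -6/5; -6/5 47/35]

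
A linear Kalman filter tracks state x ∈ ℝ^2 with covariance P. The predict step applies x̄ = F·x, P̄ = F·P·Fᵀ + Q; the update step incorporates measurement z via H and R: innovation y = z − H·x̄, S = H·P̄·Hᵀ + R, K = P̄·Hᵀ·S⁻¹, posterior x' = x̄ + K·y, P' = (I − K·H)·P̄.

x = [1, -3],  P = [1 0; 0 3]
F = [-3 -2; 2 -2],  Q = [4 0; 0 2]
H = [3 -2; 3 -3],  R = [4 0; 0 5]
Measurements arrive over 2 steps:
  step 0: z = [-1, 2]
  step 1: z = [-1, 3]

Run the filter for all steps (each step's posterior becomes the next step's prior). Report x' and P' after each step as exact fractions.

step 0: x̄ = F·x = [3, 8]
step 0: P̄ = F·P·Fᵀ + Q = [25 6; 6 18]
step 0: y = z − H·x̄ = [6, 17]
step 0: S = H·P̄·Hᵀ + R = [229 243; 243 284]
step 0: K = P̄·Hᵀ·S⁻¹ = [4041/5987 -2256/5987; 3636/5987 -3870/5987]
step 0: x' = x̄ + K·y = [3855/5987, 3922/5987]
step 0: P' = (I − K·H)·P̄ = [23684/5987 27444/5987; 27444/5987 33894/5987]
step 1: x̄ = F·x = [-19409/5987, -134/5987]
step 1: P̄ = F·P·Fᵀ + Q = [702008/5987 48360/5987; 48360/5987 22734/5987]
step 1: y = z − H·x̄ = [51972/5987, 75786/5987]
step 1: S = H·P̄·Hᵀ + R = [5852636/5987 5729076/5987; 5729076/5987 5682133/5987]
step 1: K = P̄·Hᵀ·S⁻¹ = [7630506/18086869 -1451640/18086869; 5243391/18086869 -5041998/18086869]
step 1: x' = x̄ + K·y = [-10771567/18086869, -18711706/18086869]
step 1: P' = (I − K·H)·P̄ = [35360824/18086869 37780224/18086869; 37780224/18086869 46183554/18086869]

step 0: x' = [3855/5987, 3922/5987], P' = [23684/5987 27444/5987; 27444/5987 33894/5987]
step 1: x' = [-10771567/18086869, -18711706/18086869], P' = [35360824/18086869 37780224/18086869; 37780224/18086869 46183554/18086869]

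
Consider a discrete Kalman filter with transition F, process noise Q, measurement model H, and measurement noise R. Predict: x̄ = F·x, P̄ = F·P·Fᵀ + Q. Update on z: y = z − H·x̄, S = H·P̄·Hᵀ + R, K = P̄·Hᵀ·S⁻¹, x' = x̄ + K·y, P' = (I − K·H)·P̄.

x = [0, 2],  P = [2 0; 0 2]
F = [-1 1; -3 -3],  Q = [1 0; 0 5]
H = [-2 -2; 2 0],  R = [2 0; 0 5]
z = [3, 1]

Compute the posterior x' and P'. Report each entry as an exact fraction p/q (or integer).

x' = [377/425, -1033/425]
P' = [83/85 -82/85; -82/85 123/85]

x̄ = F·x = [2, -6]
P̄ = F·P·Fᵀ + Q = [5 0; 0 41]
y = z − H·x̄ = [-5, -3]
S = H·P̄·Hᵀ + R = [186 -20; -20 25]
K = P̄·Hᵀ·S⁻¹ = [-1/85 166/425; -41/85 -164/425]
x' = x̄ + K·y = [377/425, -1033/425]
P' = (I − K·H)·P̄ = [83/85 -82/85; -82/85 123/85]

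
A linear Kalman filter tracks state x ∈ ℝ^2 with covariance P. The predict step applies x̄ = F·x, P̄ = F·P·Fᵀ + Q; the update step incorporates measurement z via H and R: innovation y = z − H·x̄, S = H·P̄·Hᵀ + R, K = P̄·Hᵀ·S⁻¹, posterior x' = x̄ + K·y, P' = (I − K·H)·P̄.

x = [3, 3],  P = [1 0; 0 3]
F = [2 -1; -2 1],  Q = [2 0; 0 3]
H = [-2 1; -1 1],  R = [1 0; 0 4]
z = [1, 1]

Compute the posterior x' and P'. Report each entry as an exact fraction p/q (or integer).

x̄ = F·x = [3, -3]
P̄ = F·P·Fᵀ + Q = [9 -7; -7 10]
y = z − H·x̄ = [10, 7]
S = H·P̄·Hᵀ + R = [75 49; 49 37]
K = P̄·Hᵀ·S⁻¹ = [-141/374 25/374; 5/34 9/34]
x' = x̄ + K·y = [-113/374, 11/34]
P' = (I − K·H)·P̄ = [241/374 31/34; 31/34 67/34]

x' = [-113/374, 11/34]
P' = [241/374 31/34; 31/34 67/34]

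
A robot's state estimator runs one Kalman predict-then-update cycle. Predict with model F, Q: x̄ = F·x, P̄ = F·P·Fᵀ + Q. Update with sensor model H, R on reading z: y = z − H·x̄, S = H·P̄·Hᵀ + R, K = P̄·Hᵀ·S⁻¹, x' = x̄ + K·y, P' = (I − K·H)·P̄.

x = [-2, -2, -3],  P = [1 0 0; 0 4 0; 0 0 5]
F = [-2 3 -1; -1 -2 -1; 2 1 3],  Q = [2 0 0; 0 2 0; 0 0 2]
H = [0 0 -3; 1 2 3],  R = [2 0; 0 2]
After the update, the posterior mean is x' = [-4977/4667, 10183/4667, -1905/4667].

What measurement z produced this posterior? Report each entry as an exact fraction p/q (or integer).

x̄ = F·x = [1, 9, -15]
P̄ = F·P·Fᵀ + Q = [47 -17 -7; -17 24 -25; -7 -25 55]
S = H·P̄·Hᵀ + R = [497 -324; -324 230]
K = P̄·Hᵀ·S⁻¹ = [1119/4667 1414/4667; 1497/4667 1216/4667; -1479/4667 108/4667]
x' − x̄ = [-9644/4667, -31820/4667, 68100/4667] = K·y
y = (KᵀK)⁻¹·Kᵀ·(x' − x̄) = [-44, 28]
z = y + H·x̄ = [-44, 28] + [45, -26] = [1, 2]

z = [1, 2]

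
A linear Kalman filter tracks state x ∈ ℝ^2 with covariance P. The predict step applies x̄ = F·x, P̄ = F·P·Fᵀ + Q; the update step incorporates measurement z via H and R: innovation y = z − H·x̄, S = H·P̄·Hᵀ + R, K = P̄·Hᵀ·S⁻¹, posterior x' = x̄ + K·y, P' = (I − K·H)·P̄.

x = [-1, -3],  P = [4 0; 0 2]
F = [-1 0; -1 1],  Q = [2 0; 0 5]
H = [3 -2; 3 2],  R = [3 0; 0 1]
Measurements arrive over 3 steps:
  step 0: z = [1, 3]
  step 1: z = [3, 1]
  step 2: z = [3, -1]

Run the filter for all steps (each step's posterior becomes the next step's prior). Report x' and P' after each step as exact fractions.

step 0: x̄ = F·x = [1, -2]
step 0: P̄ = F·P·Fᵀ + Q = [6 4; 4 11]
step 0: y = z − H·x̄ = [-6, 4]
step 0: S = H·P̄·Hᵀ + R = [53 10; 10 147]
step 0: K = P̄·Hᵀ·S⁻¹ = [1210/7691 1278/7691; -1810/7691 1902/7691]
step 0: x' = x̄ + K·y = [5543/7691, 3086/7691]
step 0: P' = (I − K·H)·P̄ = [818/7691 -588/7691; -588/7691 1833/7691]
step 1: x̄ = F·x = [-5543/7691, -2457/7691]
step 1: P̄ = F·P·Fᵀ + Q = [16200/7691 1406/7691; 1406/7691 42282/7691]
step 1: y = z − H·x̄ = [34788/7691, 29234/7691]
step 1: S = H·P̄·Hᵀ + R = [321129/7691 -23328/7691; -23328/7691 339491/7691]
step 1: K = P̄·Hᵀ·S⁻¹ = [2177084/14104305 253948/1567145; -218486/940287 76962/313429]
step 1: x' = x̄ + K·y = [557981/940287, -137011/313429]
step 1: P' = (I − K·H)·P̄ = [1469464/14104305 -70762/940287; -70762/940287 73862/313429]
step 2: x̄ = F·x = [-557981/940287, -969014/940287]
step 2: P̄ = F·P·Fᵀ + Q = [29678074/14104305 2530894/14104305; 2530894/14104305 77437639/14104305]
step 2: y = z − H·x̄ = [2556776/940287, 2671684/940287]
step 2: S = H·P̄·Hᵀ + R = [588795409/14104305 -8529578/2820861; -8529578/2820861 124265651/2820861]
step 2: K = P̄·Hᵀ·S⁻¹ = [3983708674/25808884699 4182024270/25808884699; -5996886956/25808884699 6337008240/25808884699]
step 2: x' = x̄ + K·y = [569190435/1985298823, -1915240422/1985298823]
step 2: P' = (I − K·H)·P̄ = [2688858382/25808884699 -1942275438/25808884699; -1942275438/25808884699 6081917277/25808884699]

step 0: x' = [5543/7691, 3086/7691], P' = [818/7691 -588/7691; -588/7691 1833/7691]
step 1: x' = [557981/940287, -137011/313429], P' = [1469464/14104305 -70762/940287; -70762/940287 73862/313429]
step 2: x' = [569190435/1985298823, -1915240422/1985298823], P' = [2688858382/25808884699 -1942275438/25808884699; -1942275438/25808884699 6081917277/25808884699]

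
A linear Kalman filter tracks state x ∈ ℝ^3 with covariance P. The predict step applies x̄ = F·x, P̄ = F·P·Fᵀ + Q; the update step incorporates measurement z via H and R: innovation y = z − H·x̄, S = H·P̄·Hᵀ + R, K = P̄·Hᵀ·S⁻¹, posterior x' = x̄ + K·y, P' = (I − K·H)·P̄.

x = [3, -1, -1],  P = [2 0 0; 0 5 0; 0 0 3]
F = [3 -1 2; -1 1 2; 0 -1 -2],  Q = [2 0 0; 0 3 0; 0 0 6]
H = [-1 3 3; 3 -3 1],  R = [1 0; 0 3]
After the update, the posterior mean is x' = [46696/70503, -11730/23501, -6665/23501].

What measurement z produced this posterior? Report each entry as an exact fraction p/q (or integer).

x̄ = F·x = [8, -6, 3]
P̄ = F·P·Fᵀ + Q = [37 1 -7; 1 22 -17; -7 -17 23]
S = H·P̄·Hᵀ + R = [173 -182; -182 599]
K = P̄·Hᵀ·S⁻¹ = [-14563/70503 7463/70503; -2058/23501 -3764/23501; 8207/23501 4573/23501]
x' − x̄ = [-517328/70503, 129276/23501, -77168/23501] = K·y
y = (KᵀK)⁻¹·Kᵀ·(x' − x̄) = [14, -42]
z = y + H·x̄ = [14, -42] + [-17, 45] = [-3, 3]

z = [-3, 3]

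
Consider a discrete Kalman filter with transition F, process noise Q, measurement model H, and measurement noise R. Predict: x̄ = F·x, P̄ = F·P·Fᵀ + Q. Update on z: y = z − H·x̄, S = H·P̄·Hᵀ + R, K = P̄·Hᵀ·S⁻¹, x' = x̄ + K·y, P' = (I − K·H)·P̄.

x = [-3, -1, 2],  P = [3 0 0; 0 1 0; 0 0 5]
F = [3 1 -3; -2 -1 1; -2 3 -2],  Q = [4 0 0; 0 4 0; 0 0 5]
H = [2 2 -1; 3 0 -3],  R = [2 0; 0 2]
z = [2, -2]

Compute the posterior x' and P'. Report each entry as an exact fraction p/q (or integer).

x' = [-155338/26035, 111606/26035, -137326/26035]
P' = [814164/26035 -398048/26035 812418/26035; -398048/26035 207941/26035 -394486/26035; 812418/26035 -394486/26035 816406/26035]

x̄ = F·x = [-16, 9, -1]
P̄ = F·P·Fᵀ + Q = [77 -34 15; -34 22 -1; 15 -1 46]
y = z − H·x̄ = [15, 43]
S = H·P̄·Hᵀ + R = [116 267; 267 839]
K = P̄·Hᵀ·S⁻¹ = [9907/26035 2619/26035; 7136/26035 -5343/26035; 9729/26035 -5982/26035]
x' = x̄ + K·y = [-155338/26035, 111606/26035, -137326/26035]
P' = (I − K·H)·P̄ = [814164/26035 -398048/26035 812418/26035; -398048/26035 207941/26035 -394486/26035; 812418/26035 -394486/26035 816406/26035]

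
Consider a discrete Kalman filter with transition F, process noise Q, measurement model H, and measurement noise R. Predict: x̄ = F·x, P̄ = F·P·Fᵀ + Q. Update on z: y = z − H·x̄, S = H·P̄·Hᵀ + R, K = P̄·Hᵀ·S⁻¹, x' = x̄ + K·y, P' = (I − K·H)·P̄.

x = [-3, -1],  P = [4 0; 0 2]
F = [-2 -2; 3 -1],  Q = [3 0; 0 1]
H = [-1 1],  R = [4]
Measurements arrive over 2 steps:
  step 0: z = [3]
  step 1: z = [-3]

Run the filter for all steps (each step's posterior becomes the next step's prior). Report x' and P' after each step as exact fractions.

step 0: x' = [-13/110, 241/110], P' = [761/110 573/110; 573/110 809/110]
step 1: x' = [-17013/13222, -55667/13222], P' = [117899/13222 85031/13222; 85031/13222 104171/13222]

step 0: x̄ = F·x = [8, -8]
step 0: P̄ = F·P·Fᵀ + Q = [27 -20; -20 39]
step 0: y = z − H·x̄ = [19]
step 0: S = H·P̄·Hᵀ + R = [110]
step 0: K = P̄·Hᵀ·S⁻¹ = [-47/110; 59/110]
step 0: x' = x̄ + K·y = [-13/110, 241/110]
step 0: P' = (I − K·H)·P̄ = [761/110 573/110; 573/110 809/110]
step 1: x̄ = F·x = [-228/55, -28/11]
step 1: P̄ = F·P·Fᵀ + Q = [5597/55 -524/11; -524/11 433/11]
step 1: y = z − H·x̄ = [-23/5]
step 1: S = H·P̄·Hᵀ + R = [1202/5]
step 1: K = P̄·Hᵀ·S⁻¹ = [-747/1202; 435/1202]
step 1: x' = x̄ + K·y = [-17013/13222, -55667/13222]
step 1: P' = (I − K·H)·P̄ = [117899/13222 85031/13222; 85031/13222 104171/13222]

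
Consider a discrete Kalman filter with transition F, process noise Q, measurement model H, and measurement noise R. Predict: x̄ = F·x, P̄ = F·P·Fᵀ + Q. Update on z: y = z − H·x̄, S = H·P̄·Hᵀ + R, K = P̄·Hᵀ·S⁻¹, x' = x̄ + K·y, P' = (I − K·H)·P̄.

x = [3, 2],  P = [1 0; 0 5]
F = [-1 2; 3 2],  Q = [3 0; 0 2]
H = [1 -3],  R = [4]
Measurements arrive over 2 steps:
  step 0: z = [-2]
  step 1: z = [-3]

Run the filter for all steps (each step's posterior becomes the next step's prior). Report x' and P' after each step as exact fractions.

step 0: x̄ = F·x = [1, 13]
step 0: P̄ = F·P·Fᵀ + Q = [24 17; 17 31]
step 0: y = z − H·x̄ = [36]
step 0: S = H·P̄·Hᵀ + R = [205]
step 0: K = P̄·Hᵀ·S⁻¹ = [-27/205; -76/205]
step 0: x' = x̄ + K·y = [-767/205, -71/205]
step 0: P' = (I − K·H)·P̄ = [4191/205 1433/205; 1433/205 579/205]
step 1: x̄ = F·x = [125/41, -2443/205]
step 1: P̄ = F·P·Fᵀ + Q = [278/41 -905/41; -905/41 57641/205]
step 1: y = z − H·x̄ = [-209/5]
step 1: S = H·P̄·Hᵀ + R = [13369/5]
step 1: K = P̄·Hᵀ·S⁻¹ = [365/13369; -4328/13369]
step 1: x' = x̄ + K·y = [1045588/548129, 885233/548129]
step 1: P' = (I − K·H)·P̄ = [2624137/548129 854759/548129; 854759/548129 521517/548129]

step 0: x' = [-767/205, -71/205], P' = [4191/205 1433/205; 1433/205 579/205]
step 1: x' = [1045588/548129, 885233/548129], P' = [2624137/548129 854759/548129; 854759/548129 521517/548129]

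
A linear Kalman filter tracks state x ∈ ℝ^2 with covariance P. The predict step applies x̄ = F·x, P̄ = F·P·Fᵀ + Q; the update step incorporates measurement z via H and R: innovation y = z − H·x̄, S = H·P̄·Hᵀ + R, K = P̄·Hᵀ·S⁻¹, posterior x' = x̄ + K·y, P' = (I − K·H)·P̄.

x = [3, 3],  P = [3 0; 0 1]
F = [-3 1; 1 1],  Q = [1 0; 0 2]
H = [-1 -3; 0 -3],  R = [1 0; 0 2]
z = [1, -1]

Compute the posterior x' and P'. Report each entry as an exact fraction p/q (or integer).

x' = [-1229/558, 130/279]
P' = [757/279 -169/279; -169/279 58/279]

x̄ = F·x = [-6, 6]
P̄ = F·P·Fᵀ + Q = [29 -8; -8 6]
y = z − H·x̄ = [13, 17]
S = H·P̄·Hᵀ + R = [36 30; 30 56]
K = P̄·Hᵀ·S⁻¹ = [-250/279 169/186; -5/279 -29/93]
x' = x̄ + K·y = [-1229/558, 130/279]
P' = (I − K·H)·P̄ = [757/279 -169/279; -169/279 58/279]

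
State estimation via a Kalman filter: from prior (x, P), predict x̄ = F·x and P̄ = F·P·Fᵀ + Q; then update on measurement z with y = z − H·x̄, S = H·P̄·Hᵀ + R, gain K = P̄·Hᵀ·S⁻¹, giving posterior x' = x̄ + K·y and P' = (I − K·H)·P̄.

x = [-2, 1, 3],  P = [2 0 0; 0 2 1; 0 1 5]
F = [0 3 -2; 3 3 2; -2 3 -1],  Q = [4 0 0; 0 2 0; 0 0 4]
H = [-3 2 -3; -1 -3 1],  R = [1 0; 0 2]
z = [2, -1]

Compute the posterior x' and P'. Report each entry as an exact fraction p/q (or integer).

x' = [-1696483/574566, 1536821/574566, 389653/95761]
P' = [1787563/574566 -1455617/574566 -454112/95761; -1455617/574566 1403827/574566 398360/95761; -454112/95761 398360/95761 724614/95761]

x̄ = F·x = [-3, 3, 4]
P̄ = F·P·Fᵀ + Q = [30 -2 19; -2 70 -1; 19 -1 29]
y = z − H·x̄ = [-1, 1]
S = H·P̄·Hᵀ + R = [1190 -442; -442 647]
K = P̄·Hᵀ·S⁻¹ = [-99907/574566 -2138/16899; 4025/574566 -5378/16899; -14786/95761 -481/5633]
x' = x̄ + K·y = [-1696483/574566, 1536821/574566, 389653/95761]
P' = (I − K·H)·P̄ = [1787563/574566 -1455617/574566 -454112/95761; -1455617/574566 1403827/574566 398360/95761; -454112/95761 398360/95761 724614/95761]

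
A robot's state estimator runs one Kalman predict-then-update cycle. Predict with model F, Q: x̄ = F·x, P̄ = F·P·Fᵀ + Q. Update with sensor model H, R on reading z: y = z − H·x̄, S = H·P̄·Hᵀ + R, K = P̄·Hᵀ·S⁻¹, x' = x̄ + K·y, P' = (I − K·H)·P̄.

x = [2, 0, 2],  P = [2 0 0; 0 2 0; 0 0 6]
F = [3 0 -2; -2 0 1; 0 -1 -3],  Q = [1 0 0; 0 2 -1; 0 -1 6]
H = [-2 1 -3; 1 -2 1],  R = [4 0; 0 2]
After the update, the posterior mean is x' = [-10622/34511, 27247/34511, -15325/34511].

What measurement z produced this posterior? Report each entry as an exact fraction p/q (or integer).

z = [2, -3]

x̄ = F·x = [2, -2, -6]
P̄ = F·P·Fᵀ + Q = [43 -24 36; -24 16 -19; 36 -19 62]
S = H·P̄·Hᵀ + R = [1392 -737; -737 415]
K = P̄·Hᵀ·S⁻¹ = [3129/34511 16118/34511; -5060/34511 -15223/34511; -14723/34511 -14837/34511]
x' − x̄ = [-79644/34511, 96269/34511, 191741/34511] = K·y
y = (KᵀK)⁻¹·Kᵀ·(x' − x̄) = [-10, -3]
z = y + H·x̄ = [-10, -3] + [12, 0] = [2, -3]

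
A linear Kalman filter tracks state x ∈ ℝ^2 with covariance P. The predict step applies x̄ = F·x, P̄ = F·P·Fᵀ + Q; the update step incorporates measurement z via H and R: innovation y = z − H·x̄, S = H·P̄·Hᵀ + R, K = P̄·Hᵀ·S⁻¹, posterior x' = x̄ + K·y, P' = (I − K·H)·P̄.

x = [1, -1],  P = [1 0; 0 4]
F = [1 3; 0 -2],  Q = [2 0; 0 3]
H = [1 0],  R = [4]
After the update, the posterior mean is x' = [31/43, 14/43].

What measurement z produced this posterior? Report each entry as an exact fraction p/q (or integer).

z = [1]

x̄ = F·x = [-2, 2]
P̄ = F·P·Fᵀ + Q = [39 -24; -24 19]
S = H·P̄·Hᵀ + R = [43]
K = P̄·Hᵀ·S⁻¹ = [39/43; -24/43]
x' − x̄ = [117/43, -72/43] = K·y
y = (KᵀK)⁻¹·Kᵀ·(x' − x̄) = [3]
z = y + H·x̄ = [3] + [-2] = [1]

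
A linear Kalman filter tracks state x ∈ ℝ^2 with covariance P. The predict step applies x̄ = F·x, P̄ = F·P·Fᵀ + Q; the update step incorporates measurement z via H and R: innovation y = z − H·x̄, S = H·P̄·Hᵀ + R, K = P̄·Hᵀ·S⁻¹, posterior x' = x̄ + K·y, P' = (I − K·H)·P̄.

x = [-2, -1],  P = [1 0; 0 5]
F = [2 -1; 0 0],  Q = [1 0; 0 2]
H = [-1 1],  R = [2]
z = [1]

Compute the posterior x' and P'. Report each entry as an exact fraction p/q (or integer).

x̄ = F·x = [-3, 0]
P̄ = F·P·Fᵀ + Q = [10 0; 0 2]
y = z − H·x̄ = [-2]
S = H·P̄·Hᵀ + R = [14]
K = P̄·Hᵀ·S⁻¹ = [-5/7; 1/7]
x' = x̄ + K·y = [-11/7, -2/7]
P' = (I − K·H)·P̄ = [20/7 10/7; 10/7 12/7]

x' = [-11/7, -2/7]
P' = [20/7 10/7; 10/7 12/7]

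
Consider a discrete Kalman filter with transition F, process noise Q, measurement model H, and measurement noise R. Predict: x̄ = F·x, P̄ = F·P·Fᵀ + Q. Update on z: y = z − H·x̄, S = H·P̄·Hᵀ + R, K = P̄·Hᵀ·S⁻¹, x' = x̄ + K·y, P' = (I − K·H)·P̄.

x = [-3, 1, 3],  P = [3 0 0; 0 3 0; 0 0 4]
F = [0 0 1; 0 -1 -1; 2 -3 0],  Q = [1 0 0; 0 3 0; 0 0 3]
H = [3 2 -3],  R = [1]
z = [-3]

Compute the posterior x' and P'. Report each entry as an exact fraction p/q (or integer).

x' = [101/44, -643/308, 144/77]
P' = [213/44 -157/44 27/11; -157/44 2719/308 180/77; 27/11 180/77 318/77]

x̄ = F·x = [3, -4, -9]
P̄ = F·P·Fᵀ + Q = [5 -4 0; -4 10 9; 0 9 42]
y = z − H·x̄ = [-31]
S = H·P̄·Hᵀ + R = [308]
K = P̄·Hᵀ·S⁻¹ = [1/44; -19/308; -27/77]
x' = x̄ + K·y = [101/44, -643/308, 144/77]
P' = (I − K·H)·P̄ = [213/44 -157/44 27/11; -157/44 2719/308 180/77; 27/11 180/77 318/77]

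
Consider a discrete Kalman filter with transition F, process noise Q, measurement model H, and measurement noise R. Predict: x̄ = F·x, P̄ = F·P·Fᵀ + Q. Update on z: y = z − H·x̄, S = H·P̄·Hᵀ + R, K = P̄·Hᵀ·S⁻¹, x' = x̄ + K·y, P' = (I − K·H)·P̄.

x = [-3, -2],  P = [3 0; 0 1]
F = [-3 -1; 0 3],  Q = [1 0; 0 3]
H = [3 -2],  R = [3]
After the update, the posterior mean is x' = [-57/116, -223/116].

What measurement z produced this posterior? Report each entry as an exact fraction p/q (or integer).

z = [2]

x̄ = F·x = [11, -6]
P̄ = F·P·Fᵀ + Q = [29 -3; -3 12]
S = H·P̄·Hᵀ + R = [348]
K = P̄·Hᵀ·S⁻¹ = [31/116; -11/116]
x' − x̄ = [-1333/116, 473/116] = K·y
y = (KᵀK)⁻¹·Kᵀ·(x' − x̄) = [-43]
z = y + H·x̄ = [-43] + [45] = [2]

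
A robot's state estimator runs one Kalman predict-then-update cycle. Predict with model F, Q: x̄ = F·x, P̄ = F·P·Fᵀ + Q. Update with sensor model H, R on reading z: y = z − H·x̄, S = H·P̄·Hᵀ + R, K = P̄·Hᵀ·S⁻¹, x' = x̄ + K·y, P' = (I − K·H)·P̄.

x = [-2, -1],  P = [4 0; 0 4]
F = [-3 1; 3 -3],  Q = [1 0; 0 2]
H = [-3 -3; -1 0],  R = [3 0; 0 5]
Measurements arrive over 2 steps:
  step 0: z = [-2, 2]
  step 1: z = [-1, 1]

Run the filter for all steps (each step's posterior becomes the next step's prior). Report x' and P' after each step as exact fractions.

step 0: x' = [-2872/2521, 4663/2521], P' = [11155/2521 -11190/2521; -11190/2521 12050/2521]
step 1: x' = [-3794092/3748787, 4814518/3748787], P' = [14498685/3748787 -14942280/3748787; -14942280/3748787 16570567/3748787]

step 0: x̄ = F·x = [5, -3]
step 0: P̄ = F·P·Fᵀ + Q = [41 -48; -48 74]
step 0: y = z − H·x̄ = [4, 7]
step 0: S = H·P̄·Hᵀ + R = [174 -21; -21 46]
step 0: K = P̄·Hᵀ·S⁻¹ = [35/2521 -2231/2521; -860/2521 2238/2521]
step 0: x' = x̄ + K·y = [-2872/2521, 4663/2521]
step 0: P' = (I − K·H)·P̄ = [11155/2521 -11190/2521; -11190/2521 12050/2521]
step 1: x̄ = F·x = [13279/2521, -22605/2521]
step 1: P̄ = F·P·Fᵀ + Q = [182106/2521 -270825/2521; -270825/2521 415307/2521]
step 1: y = z − H·x̄ = [-30499/2521, 15800/2521]
step 1: S = H·P̄·Hᵀ + R = [509430/2521 -266157/2521; -266157/2521 194711/2521]
step 1: K = P̄·Hᵀ·S⁻¹ = [443595/3748787 -2899737/3748787; -1628287/3748787 2988456/3748787]
step 1: x' = x̄ + K·y = [-3794092/3748787, 4814518/3748787]
step 1: P' = (I − K·H)·P̄ = [14498685/3748787 -14942280/3748787; -14942280/3748787 16570567/3748787]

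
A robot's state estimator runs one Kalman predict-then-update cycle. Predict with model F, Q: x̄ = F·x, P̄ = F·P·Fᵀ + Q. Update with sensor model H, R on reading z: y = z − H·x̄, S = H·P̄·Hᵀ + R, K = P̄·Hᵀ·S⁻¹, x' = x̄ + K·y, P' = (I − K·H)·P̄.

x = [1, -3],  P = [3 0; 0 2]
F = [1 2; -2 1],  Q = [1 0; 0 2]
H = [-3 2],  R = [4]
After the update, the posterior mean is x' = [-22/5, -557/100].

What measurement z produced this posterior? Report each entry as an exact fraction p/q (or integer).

z = [2]

x̄ = F·x = [-5, -5]
P̄ = F·P·Fᵀ + Q = [12 -2; -2 16]
S = H·P̄·Hᵀ + R = [200]
K = P̄·Hᵀ·S⁻¹ = [-1/5; 19/100]
x' − x̄ = [3/5, -57/100] = K·y
y = (KᵀK)⁻¹·Kᵀ·(x' − x̄) = [-3]
z = y + H·x̄ = [-3] + [5] = [2]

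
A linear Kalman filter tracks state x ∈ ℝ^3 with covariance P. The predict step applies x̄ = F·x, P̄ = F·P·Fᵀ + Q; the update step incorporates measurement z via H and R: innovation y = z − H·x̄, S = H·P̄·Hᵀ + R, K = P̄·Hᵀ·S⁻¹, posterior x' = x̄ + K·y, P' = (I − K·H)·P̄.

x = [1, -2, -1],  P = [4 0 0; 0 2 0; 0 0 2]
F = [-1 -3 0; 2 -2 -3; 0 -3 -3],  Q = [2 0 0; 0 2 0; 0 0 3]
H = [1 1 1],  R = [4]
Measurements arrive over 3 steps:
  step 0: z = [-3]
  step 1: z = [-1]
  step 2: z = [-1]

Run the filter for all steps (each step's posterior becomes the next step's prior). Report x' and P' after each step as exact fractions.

step 0: x' = [-121/215, -93/215, -327/215], P' = [3044/215 -2728/215 -132/215; -2728/215 3376/215 -336/215; -132/215 -336/215 816/215]
step 1: x' = [-10544/10553, -14093/10553, 84/61], P' = [1170618/52765 -838824/52765 -330/61; -838824/52765 831582/52765 114/61; -330/61 114/61 300/61]
step 2: x' = [11939477/2589355, -83689598/18125485, -17909982/18125485], P' = [12986982/517871 -50377508/2589355 -12870426/2589355; -50377508/2589355 353813766/18125485 33511686/18125485; -12870426/2589355 33511686/18125485 16484532/3625097]

step 0: x̄ = F·x = [5, 9, 9]
step 0: P̄ = F·P·Fᵀ + Q = [24 4 18; 4 44 30; 18 30 39]
step 0: y = z − H·x̄ = [-26]
step 0: S = H·P̄·Hᵀ + R = [215]
step 0: K = P̄·Hᵀ·S⁻¹ = [46/215; 78/215; 87/215]
step 0: x' = x̄ + K·y = [-121/215, -93/215, -327/215]
step 0: P' = (I − K·H)·P̄ = [3044/215 -2728/215 -132/215; -2728/215 3376/215 -336/215; -132/215 -336/215 816/215]
step 1: x̄ = F·x = [80/43, 185/43, 252/43]
step 1: P̄ = F·P·Fᵀ + Q = [3498/43 4332/43 3756/43; 4332/43 10566/43 7944/43; 3756/43 7944/43 6465/43]
step 1: y = z − H·x̄ = [-560/43]
step 1: S = H·P̄·Hᵀ + R = [52765/43]
step 1: K = P̄·Hᵀ·S⁻¹ = [11586/52765; 22842/52765; 21/61]
step 1: x' = x̄ + K·y = [-10544/10553, -14093/10553, 84/61]
step 1: P' = (I − K·H)·P̄ = [1170618/52765 -838824/52765 -330/61; -838824/52765 831582/52765 114/61; -330/61 114/61 300/61]
step 2: x̄ = F·x = [52823/10553, -36498/10553, -1317/10553]
step 2: P̄ = F·P·Fᵀ + Q = [3727442/52765 6034692/52765 4998906/52765; 6034692/52765 21769142/52765 15549786/52765; 4998906/52765 15549786/52765 11753013/52765]
step 2: y = z − H·x̄ = [-25561/10553]
step 2: S = H·P̄·Hᵀ + R = [18125485/10553]
step 2: K = P̄·Hᵀ·S⁻¹ = [421744/2589355; 8670724/18125485; 6460341/18125485]
step 2: x' = x̄ + K·y = [11939477/2589355, -83689598/18125485, -17909982/18125485]
step 2: P' = (I − K·H)·P̄ = [12986982/517871 -50377508/2589355 -12870426/2589355; -50377508/2589355 353813766/18125485 33511686/18125485; -12870426/2589355 33511686/18125485 16484532/3625097]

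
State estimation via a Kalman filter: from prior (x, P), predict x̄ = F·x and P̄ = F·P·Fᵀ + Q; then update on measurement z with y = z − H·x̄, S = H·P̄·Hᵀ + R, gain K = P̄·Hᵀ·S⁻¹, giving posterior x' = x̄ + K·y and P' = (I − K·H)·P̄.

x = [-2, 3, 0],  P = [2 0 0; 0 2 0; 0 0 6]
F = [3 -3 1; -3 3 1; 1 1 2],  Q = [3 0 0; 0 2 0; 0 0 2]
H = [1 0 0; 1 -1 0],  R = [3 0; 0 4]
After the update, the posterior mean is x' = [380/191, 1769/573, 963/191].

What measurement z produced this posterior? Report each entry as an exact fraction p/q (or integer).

z = [3, -1]

x̄ = F·x = [-15, 15, 1]
P̄ = F·P·Fᵀ + Q = [45 -30 12; -30 44 12; 12 12 30]
S = H·P̄·Hᵀ + R = [48 75; 75 153]
K = P̄·Hᵀ·S⁻¹ = [140/191 25/191; 320/573 -434/573; 204/191 -100/191]
x' − x̄ = [3245/191, -6826/573, 772/191] = K·y
y = (KᵀK)⁻¹·Kᵀ·(x' − x̄) = [18, 29]
z = y + H·x̄ = [18, 29] + [-15, -30] = [3, -1]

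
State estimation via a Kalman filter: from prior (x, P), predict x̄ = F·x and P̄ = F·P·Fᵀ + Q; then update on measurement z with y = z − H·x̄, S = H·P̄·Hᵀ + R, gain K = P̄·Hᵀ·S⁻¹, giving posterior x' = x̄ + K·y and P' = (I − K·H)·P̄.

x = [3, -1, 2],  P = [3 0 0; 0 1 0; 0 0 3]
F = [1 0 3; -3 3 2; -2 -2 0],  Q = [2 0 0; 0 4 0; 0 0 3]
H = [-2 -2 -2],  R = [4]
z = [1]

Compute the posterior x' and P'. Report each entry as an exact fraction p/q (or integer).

x' = [2587/268, -1779/268, -947/268]
P' = [3063/134 -1349/134 -1679/134; -1349/134 1639/134 -217/134; -1679/134 -217/134 1921/134]

x̄ = F·x = [9, -8, -4]
P̄ = F·P·Fᵀ + Q = [32 9 -6; 9 52 12; -6 12 19]
y = z − H·x̄ = [-5]
S = H·P̄·Hᵀ + R = [536]
K = P̄·Hᵀ·S⁻¹ = [-35/268; -73/268; -25/268]
x' = x̄ + K·y = [2587/268, -1779/268, -947/268]
P' = (I − K·H)·P̄ = [3063/134 -1349/134 -1679/134; -1349/134 1639/134 -217/134; -1679/134 -217/134 1921/134]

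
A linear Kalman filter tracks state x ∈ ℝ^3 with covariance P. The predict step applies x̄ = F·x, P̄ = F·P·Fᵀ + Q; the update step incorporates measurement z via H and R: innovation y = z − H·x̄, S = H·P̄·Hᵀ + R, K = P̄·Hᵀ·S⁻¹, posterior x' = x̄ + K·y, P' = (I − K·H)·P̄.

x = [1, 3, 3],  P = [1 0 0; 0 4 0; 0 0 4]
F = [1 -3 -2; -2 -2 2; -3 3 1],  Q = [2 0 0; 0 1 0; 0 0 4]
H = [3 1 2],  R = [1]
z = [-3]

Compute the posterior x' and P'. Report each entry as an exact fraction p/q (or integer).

x' = [-707/177, 451/177, 186/59]
P' = [3806/177 -1633/177 -1618/59; -1633/177 5324/177 -65/59; -1618/59 -65/59 2452/59]

x̄ = F·x = [-14, -2, 9]
P̄ = F·P·Fᵀ + Q = [55 6 -47; 6 37 -10; -47 -10 53]
y = z − H·x̄ = [23]
S = H·P̄·Hᵀ + R = [177]
K = P̄·Hᵀ·S⁻¹ = [77/177; 35/177; -15/59]
x' = x̄ + K·y = [-707/177, 451/177, 186/59]
P' = (I − K·H)·P̄ = [3806/177 -1633/177 -1618/59; -1633/177 5324/177 -65/59; -1618/59 -65/59 2452/59]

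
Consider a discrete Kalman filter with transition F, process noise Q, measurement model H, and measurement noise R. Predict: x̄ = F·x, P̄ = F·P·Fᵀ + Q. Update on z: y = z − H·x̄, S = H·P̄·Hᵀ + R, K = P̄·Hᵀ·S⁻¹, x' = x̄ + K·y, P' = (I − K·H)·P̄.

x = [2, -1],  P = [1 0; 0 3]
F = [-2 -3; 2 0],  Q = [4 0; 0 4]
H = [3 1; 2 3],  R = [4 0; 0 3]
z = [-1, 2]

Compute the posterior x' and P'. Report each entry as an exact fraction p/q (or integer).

x' = [-13267/14501, 20556/14501]
P' = [10716/14501 -8760/14501; -8760/14501 11448/14501]

x̄ = F·x = [-1, 4]
P̄ = F·P·Fᵀ + Q = [35 -4; -4 8]
y = z − H·x̄ = [-2, -8]
S = H·P̄·Hᵀ + R = [303 190; 190 167]
K = P̄·Hᵀ·S⁻¹ = [5847/14501 -1616/14501; -3708/14501 5608/14501]
x' = x̄ + K·y = [-13267/14501, 20556/14501]
P' = (I − K·H)·P̄ = [10716/14501 -8760/14501; -8760/14501 11448/14501]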